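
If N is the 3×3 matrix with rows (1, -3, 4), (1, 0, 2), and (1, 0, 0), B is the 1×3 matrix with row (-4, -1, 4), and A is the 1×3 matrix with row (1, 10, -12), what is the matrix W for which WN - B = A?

W = [[-3, 2, -2]]

WN = A + B = [[-3, 9, -8]].
Since N sits to the right of W, W = (A + B)N⁻¹.
det N = -6, so N⁻¹ = [[0, 0, 1], [-1/3, 2/3, -1/3], [0, 1/2, -1/2]].
W = (A + B)N⁻¹ = [[-3, 2, -2]].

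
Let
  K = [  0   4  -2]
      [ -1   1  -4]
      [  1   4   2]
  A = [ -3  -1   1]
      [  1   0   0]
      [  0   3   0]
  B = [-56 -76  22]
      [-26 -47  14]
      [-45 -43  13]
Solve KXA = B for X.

X = [[-5, 4, -4], [5, 0, -3], [-1, -5, 3]]

Left-multiply by K⁻¹ and right-multiply by A⁻¹: X = K⁻¹BA⁻¹.
det K = 2; the adjugate gives K⁻¹ = [[9, -8, -7], [-1, 1, 1], [-5/2, 2, 2]].
det A = 3, so A⁻¹ = [[0, 1, 0], [0, 0, 1/3], [1, 3, 1/3]].
K⁻¹B = [[19, -7, -5], [-15, -14, 5], [-2, 10, -1]].
X = (K⁻¹B)A⁻¹ = [[-5, 4, -4], [5, 0, -3], [-1, -5, 3]].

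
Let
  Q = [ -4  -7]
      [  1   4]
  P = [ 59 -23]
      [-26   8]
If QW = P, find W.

W = [[-6, 4], [-5, 1]]

Since Q multiplies W on the left, W = Q⁻¹P.
Q has determinant -9; Q⁻¹ = [[-4/9, -7/9], [1/9, 4/9]].
W = Q⁻¹P = [[-4/9, -7/9], [1/9, 4/9]] · [[59, -23], [-26, 8]] = [[-6, 4], [-5, 1]].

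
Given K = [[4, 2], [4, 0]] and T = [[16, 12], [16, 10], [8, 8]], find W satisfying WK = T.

Right-multiplying both sides by K⁻¹ gives W = TK⁻¹.
det K = -8; the adjugate gives K⁻¹ = [[0, 1/4], [1/2, -1/2]].
W = TK⁻¹ = [[16, 12], [16, 10], [8, 8]] · [[0, 1/4], [1/2, -1/2]] = [[6, -2], [5, -1], [4, -2]].

W = [[6, -2], [5, -1], [4, -2]]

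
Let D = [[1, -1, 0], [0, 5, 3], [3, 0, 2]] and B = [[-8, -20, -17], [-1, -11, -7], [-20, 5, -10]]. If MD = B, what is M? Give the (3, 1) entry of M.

Right-multiplying both sides by D⁻¹ gives M = BD⁻¹.
det D = 1; the adjugate gives D⁻¹ = [[10, 2, -3], [9, 2, -3], [-15, -3, 5]].
M = BD⁻¹ = [[-8, -20, -17], [-1, -11, -7], [-20, 5, -10]] · [[10, 2, -3], [9, 2, -3], [-15, -3, 5]] = [[-5, -5, -1], [-4, -3, 1], [-5, 0, -5]].

-5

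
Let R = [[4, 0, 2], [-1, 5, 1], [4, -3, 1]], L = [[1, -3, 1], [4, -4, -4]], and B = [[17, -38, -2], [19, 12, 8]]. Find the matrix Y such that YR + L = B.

YR = B − L = [[16, -35, -3], [15, 16, 12]].
Since R sits to the right of Y, Y = (B − L)R⁻¹.
det R = -2, so R⁻¹ = [[-4, 3, 5], [-5/2, 2, 3], [17/2, -6, -10]].
Y = (B − L)R⁻¹ = [[-2, -4, 5], [2, 5, 3]].

Y = [[-2, -4, 5], [2, 5, 3]]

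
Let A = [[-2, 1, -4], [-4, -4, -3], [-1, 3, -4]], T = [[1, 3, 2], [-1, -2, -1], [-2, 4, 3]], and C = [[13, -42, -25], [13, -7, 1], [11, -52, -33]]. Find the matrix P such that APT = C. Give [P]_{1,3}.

Isolating P: multiply by A⁻¹ from the left and T⁻¹ from the right, so P = A⁻¹CT⁻¹.
det A = 1; the adjugate gives A⁻¹ = [[25, -8, -19], [-13, 4, 10], [-16, 5, 12]].
det T = -3; the adjugate gives T⁻¹ = [[2/3, 1/3, -1/3], [-5/3, -7/3, 1/3], [8/3, 10/3, -1/3]].
A⁻¹C = [[12, -6, -6], [-7, -2, -1], [-11, 13, 9]].
P = (A⁻¹C)T⁻¹ = [[2, -2, -4], [-4, -1, 2], [-5, -4, 5]].

-4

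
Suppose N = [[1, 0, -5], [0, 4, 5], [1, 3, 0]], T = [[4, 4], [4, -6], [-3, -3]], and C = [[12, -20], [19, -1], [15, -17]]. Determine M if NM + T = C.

M = [[3, 1], [5, -5], [-1, 5]]

NM = C − T = [[8, -24], [15, 5], [18, -14]].
N is on the left of M, so left-multiply by N⁻¹: M = N⁻¹(C − T).
N has determinant 5; N⁻¹ = [[-3, -3, 4], [1, 1, -1], [-4/5, -3/5, 4/5]].
M = N⁻¹(C − T) = [[3, 1], [5, -5], [-1, 5]].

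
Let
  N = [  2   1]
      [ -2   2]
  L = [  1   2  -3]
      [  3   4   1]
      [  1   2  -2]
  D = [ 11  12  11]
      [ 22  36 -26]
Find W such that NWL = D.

W = [[-1, 1, -2], [4, 3, -2]]

W = N⁻¹DL⁻¹ (apply N⁻¹ on the left and L⁻¹ on the right).
det N = 6; the adjugate gives N⁻¹ = [[1/3, -1/6], [1/3, 1/3]].
det L = -2; the adjugate gives L⁻¹ = [[5, 1, -7], [-7/2, -1/2, 5], [-1, 0, 1]].
N⁻¹D = [[0, -2, 8], [11, 16, -5]].
W = (N⁻¹D)L⁻¹ = [[-1, 1, -2], [4, 3, -2]].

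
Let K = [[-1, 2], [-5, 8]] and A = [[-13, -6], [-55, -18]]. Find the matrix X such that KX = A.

X = [[3, -6], [-5, -6]]

Since K multiplies X on the left, X = K⁻¹A.
det K = 2; the adjugate gives K⁻¹ = [[4, -1], [5/2, -1/2]].
X = K⁻¹A = [[4, -1], [5/2, -1/2]] · [[-13, -6], [-55, -18]] = [[3, -6], [-5, -6]].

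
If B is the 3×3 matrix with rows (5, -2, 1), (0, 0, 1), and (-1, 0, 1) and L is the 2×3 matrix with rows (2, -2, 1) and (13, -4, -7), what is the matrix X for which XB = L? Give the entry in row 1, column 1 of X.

1

Since B sits to the right of X, X = LB⁻¹.
det B = 2, so B⁻¹ = [[0, 1, -1], [-1/2, 3, -5/2], [0, 1, 0]].
X = LB⁻¹ = [[2, -2, 1], [13, -4, -7]] · [[0, 1, -1], [-1/2, 3, -5/2], [0, 1, 0]] = [[1, -3, 3], [2, -6, -3]].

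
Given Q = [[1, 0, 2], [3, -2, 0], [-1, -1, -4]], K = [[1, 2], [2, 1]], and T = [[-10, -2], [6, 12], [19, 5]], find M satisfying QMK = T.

M = [[4, 2], [3, 3], [-1, -4]]

Isolating M: multiply by Q⁻¹ from the left and K⁻¹ from the right, so M = Q⁻¹TK⁻¹.
det Q = -2, so Q⁻¹ = [[-4, 1, -2], [-6, 1, -3], [5/2, -1/2, 1]].
K has determinant -3; K⁻¹ = [[-1/3, 2/3], [2/3, -1/3]].
Q⁻¹T = [[8, 10], [9, 9], [-9, -6]].
M = (Q⁻¹T)K⁻¹ = [[4, 2], [3, 3], [-1, -4]].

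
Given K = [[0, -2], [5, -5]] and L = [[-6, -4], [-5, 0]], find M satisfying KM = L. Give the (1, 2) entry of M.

Left-multiplying both sides by K⁻¹ gives M = K⁻¹L.
det K = 10, so K⁻¹ = [[-1/2, 1/5], [-1/2, 0]].
M = K⁻¹L = [[-1/2, 1/5], [-1/2, 0]] · [[-6, -4], [-5, 0]] = [[2, 2], [3, 2]].

2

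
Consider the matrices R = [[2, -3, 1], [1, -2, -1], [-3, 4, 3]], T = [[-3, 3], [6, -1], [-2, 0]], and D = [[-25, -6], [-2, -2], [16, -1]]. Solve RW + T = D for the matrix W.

RW = D − T = [[-22, -9], [-8, -1], [18, -1]].
Since R multiplies W on the left, W = R⁻¹(D − T).
R has determinant -6; R⁻¹ = [[1/3, -13/6, -5/6], [0, -3/2, -1/2], [1/3, -1/6, 1/6]].
W = R⁻¹(D − T) = [[-5, 0], [3, 2], [-3, -3]].

W = [[-5, 0], [3, 2], [-3, -3]]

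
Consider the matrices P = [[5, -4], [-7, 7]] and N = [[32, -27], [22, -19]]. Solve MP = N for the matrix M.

Since P sits to the right of M, M = NP⁻¹.
det P = 7; the adjugate gives P⁻¹ = [[1, 4/7], [1, 5/7]].
M = NP⁻¹ = [[32, -27], [22, -19]] · [[1, 4/7], [1, 5/7]] = [[5, -1], [3, -1]].

M = [[5, -1], [3, -1]]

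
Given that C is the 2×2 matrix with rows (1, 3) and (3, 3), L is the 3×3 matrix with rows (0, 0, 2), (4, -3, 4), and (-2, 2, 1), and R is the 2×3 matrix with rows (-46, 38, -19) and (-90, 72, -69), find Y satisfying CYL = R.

Left-multiply by C⁻¹ and right-multiply by L⁻¹: Y = C⁻¹RL⁻¹.
det C = -6; the adjugate gives C⁻¹ = [[-1/2, 1/2], [1/2, -1/6]].
det L = 4; the adjugate gives L⁻¹ = [[-11/4, 1, 3/2], [-3, 1, 2], [1/2, 0, 0]].
C⁻¹R = [[-22, 17, -25], [-8, 7, 2]].
Y = (C⁻¹R)L⁻¹ = [[-3, -5, 1], [2, -1, 2]].

Y = [[-3, -5, 1], [2, -1, 2]]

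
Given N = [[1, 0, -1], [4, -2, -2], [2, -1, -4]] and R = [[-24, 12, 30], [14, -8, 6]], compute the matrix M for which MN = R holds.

M = [[0, -3, -6], [-2, 6, -4]]

Since N sits to the right of M, M = RN⁻¹.
det N = 6; the adjugate gives N⁻¹ = [[1, 1/6, -1/3], [2, -1/3, -1/3], [0, 1/6, -1/3]].
M = RN⁻¹ = [[-24, 12, 30], [14, -8, 6]] · [[1, 1/6, -1/3], [2, -1/3, -1/3], [0, 1/6, -1/3]] = [[0, -3, -6], [-2, 6, -4]].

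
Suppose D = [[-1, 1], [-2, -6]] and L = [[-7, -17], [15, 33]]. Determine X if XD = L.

Right-multiplying both sides by D⁻¹ gives X = LD⁻¹.
det D = 8; the adjugate gives D⁻¹ = [[-3/4, -1/8], [1/4, -1/8]].
X = LD⁻¹ = [[-7, -17], [15, 33]] · [[-3/4, -1/8], [1/4, -1/8]] = [[1, 3], [-3, -6]].

X = [[1, 3], [-3, -6]]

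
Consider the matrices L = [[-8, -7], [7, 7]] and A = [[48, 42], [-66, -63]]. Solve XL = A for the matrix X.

X = [[-6, 0], [3, -6]]

Since L sits to the right of X, X = AL⁻¹.
det L = -7, so L⁻¹ = [[-1, -1], [1, 8/7]].
X = AL⁻¹ = [[48, 42], [-66, -63]] · [[-1, -1], [1, 8/7]] = [[-6, 0], [3, -6]].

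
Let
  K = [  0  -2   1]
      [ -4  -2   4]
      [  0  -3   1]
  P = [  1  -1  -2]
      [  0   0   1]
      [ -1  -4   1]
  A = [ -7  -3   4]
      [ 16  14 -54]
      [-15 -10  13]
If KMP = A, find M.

Left-multiply by K⁻¹ and right-multiply by P⁻¹: M = K⁻¹AP⁻¹.
det K = 4, so K⁻¹ = [[5/2, -1/4, -3/2], [1, 0, -1], [3, 0, -2]].
det P = 5, so P⁻¹ = [[4/5, 9/5, -1/5], [-1/5, -1/5, -1/5], [0, 1, 0]].
K⁻¹A = [[1, 4, 4], [8, 7, -9], [9, 11, -14]].
M = (K⁻¹A)P⁻¹ = [[0, 5, -1], [5, 4, -3], [5, 0, -4]].

M = [[0, 5, -1], [5, 4, -3], [5, 0, -4]]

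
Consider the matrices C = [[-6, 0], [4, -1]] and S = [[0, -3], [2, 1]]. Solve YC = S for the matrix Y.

Y = [[2, 3], [-1, -1]]

C is on the right of Y, so right-multiply by C⁻¹: Y = SC⁻¹.
C has determinant 6; C⁻¹ = [[-1/6, 0], [-2/3, -1]].
Y = SC⁻¹ = [[0, -3], [2, 1]] · [[-1/6, 0], [-2/3, -1]] = [[2, 3], [-1, -1]].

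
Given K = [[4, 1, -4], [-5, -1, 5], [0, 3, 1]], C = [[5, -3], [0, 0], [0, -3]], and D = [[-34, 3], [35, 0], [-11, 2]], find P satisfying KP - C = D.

P = [[-2, -1], [-5, 0], [4, -1]]

KP = D + C = [[-29, 0], [35, 0], [-11, -1]].
Left-multiplying both sides by K⁻¹ gives P = K⁻¹(D + C).
K has determinant 1; K⁻¹ = [[-16, -13, 1], [5, 4, 0], [-15, -12, 1]].
P = K⁻¹(D + C) = [[-2, -1], [-5, 0], [4, -1]].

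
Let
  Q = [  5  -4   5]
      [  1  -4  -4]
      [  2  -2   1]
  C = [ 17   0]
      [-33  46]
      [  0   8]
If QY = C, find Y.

Y = [[-1, 2], [2, -5], [6, -6]]

Q is on the left of Y, so left-multiply by Q⁻¹: Y = Q⁻¹C.
det Q = 6; the adjugate gives Q⁻¹ = [[-2, -1, 6], [-3/2, -5/6, 25/6], [1, 1/3, -8/3]].
Y = Q⁻¹C = [[-2, -1, 6], [-3/2, -5/6, 25/6], [1, 1/3, -8/3]] · [[17, 0], [-33, 46], [0, 8]] = [[-1, 2], [2, -5], [6, -6]].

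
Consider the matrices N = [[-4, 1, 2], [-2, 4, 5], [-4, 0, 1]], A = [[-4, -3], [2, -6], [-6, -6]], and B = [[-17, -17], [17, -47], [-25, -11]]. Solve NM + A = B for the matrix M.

M = [[5, 0], [5, -4], [1, -5]]

NM = B − A = [[-13, -14], [15, -41], [-19, -5]].
Since N multiplies M on the left, M = N⁻¹(B − A).
N has determinant -2; N⁻¹ = [[-2, 1/2, 3/2], [9, -2, -8], [-8, 2, 7]].
M = N⁻¹(B − A) = [[5, 0], [5, -4], [1, -5]].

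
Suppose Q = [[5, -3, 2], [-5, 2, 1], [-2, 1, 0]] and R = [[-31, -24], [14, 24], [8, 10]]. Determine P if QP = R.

P = [[-3, -2], [2, 6], [-5, 2]]

Since Q multiplies P on the left, P = Q⁻¹R.
Q has determinant -1; Q⁻¹ = [[1, -2, 7], [2, -4, 15], [1, -1, 5]].
P = Q⁻¹R = [[1, -2, 7], [2, -4, 15], [1, -1, 5]] · [[-31, -24], [14, 24], [8, 10]] = [[-3, -2], [2, 6], [-5, 2]].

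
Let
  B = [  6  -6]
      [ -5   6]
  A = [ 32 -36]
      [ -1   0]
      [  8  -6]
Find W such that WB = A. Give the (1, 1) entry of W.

Since B sits to the right of W, W = AB⁻¹.
B has determinant 6; B⁻¹ = [[1, 1], [5/6, 1]].
W = AB⁻¹ = [[32, -36], [-1, 0], [8, -6]] · [[1, 1], [5/6, 1]] = [[2, -4], [-1, -1], [3, 2]].

2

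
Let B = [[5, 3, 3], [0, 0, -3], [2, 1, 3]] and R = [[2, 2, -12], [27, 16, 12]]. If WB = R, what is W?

Right-multiplying both sides by B⁻¹ gives W = RB⁻¹.
det B = -3, so B⁻¹ = [[-1, 2, 3], [2, -3, -5], [0, -1/3, 0]].
W = RB⁻¹ = [[2, 2, -12], [27, 16, 12]] · [[-1, 2, 3], [2, -3, -5], [0, -1/3, 0]] = [[2, 2, -4], [5, 2, 1]].

W = [[2, 2, -4], [5, 2, 1]]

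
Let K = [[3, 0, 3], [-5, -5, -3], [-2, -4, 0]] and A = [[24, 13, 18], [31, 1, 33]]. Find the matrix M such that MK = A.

M = [[5, -1, -2], [6, -5, 6]]

Since K sits to the right of M, M = AK⁻¹.
K has determinant -6; K⁻¹ = [[2, 2, -5/2], [-1, -1, 1], [-5/3, -2, 5/2]].
M = AK⁻¹ = [[24, 13, 18], [31, 1, 33]] · [[2, 2, -5/2], [-1, -1, 1], [-5/3, -2, 5/2]] = [[5, -1, -2], [6, -5, 6]].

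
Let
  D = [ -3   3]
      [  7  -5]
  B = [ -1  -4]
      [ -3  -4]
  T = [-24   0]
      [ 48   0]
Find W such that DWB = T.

W = [[2, -2], [-2, 2]]

W = D⁻¹TB⁻¹ (apply D⁻¹ on the left and B⁻¹ on the right).
D has determinant -6; D⁻¹ = [[5/6, 1/2], [7/6, 1/2]].
det B = -8; the adjugate gives B⁻¹ = [[1/2, -1/2], [-3/8, 1/8]].
D⁻¹T = [[4, 0], [-4, 0]].
W = (D⁻¹T)B⁻¹ = [[2, -2], [-2, 2]].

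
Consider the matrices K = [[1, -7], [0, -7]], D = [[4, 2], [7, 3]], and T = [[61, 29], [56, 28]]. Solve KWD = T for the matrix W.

W = [[-4, 3], [-2, 0]]

Left-multiply by K⁻¹ and right-multiply by D⁻¹: W = K⁻¹TD⁻¹.
det K = -7, so K⁻¹ = [[1, -1], [0, -1/7]].
det D = -2, so D⁻¹ = [[-3/2, 1], [7/2, -2]].
K⁻¹T = [[5, 1], [-8, -4]].
W = (K⁻¹T)D⁻¹ = [[-4, 3], [-2, 0]].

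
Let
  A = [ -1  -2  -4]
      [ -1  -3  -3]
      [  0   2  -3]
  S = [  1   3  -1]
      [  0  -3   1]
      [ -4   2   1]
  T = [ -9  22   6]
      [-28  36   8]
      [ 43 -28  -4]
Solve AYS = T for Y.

Y = [[1, -1, 0], [-2, 0, -4], [-5, -5, 0]]

Y = A⁻¹TS⁻¹ (apply A⁻¹ on the left and S⁻¹ on the right).
det A = -1, so A⁻¹ = [[-15, 14, 6], [3, -3, -1], [2, -2, -1]].
det S = -5, so S⁻¹ = [[1, 1, 0], [4/5, 3/5, 1/5], [12/5, 14/5, 3/5]].
A⁻¹T = [[1, 6, -2], [14, -14, -2], [-5, 0, 0]].
Y = (A⁻¹T)S⁻¹ = [[1, -1, 0], [-2, 0, -4], [-5, -5, 0]].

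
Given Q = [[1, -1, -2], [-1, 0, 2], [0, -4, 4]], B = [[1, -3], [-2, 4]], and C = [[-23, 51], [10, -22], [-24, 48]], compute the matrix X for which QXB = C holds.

X = [[4, 0], [3, -5], [3, -2]]

Isolating X: multiply by Q⁻¹ from the left and B⁻¹ from the right, so X = Q⁻¹CB⁻¹.
det Q = -4; the adjugate gives Q⁻¹ = [[-2, -3, 1/2], [-1, -1, 0], [-1, -1, 1/4]].
det B = -2, so B⁻¹ = [[-2, -3/2], [-1, -1/2]].
Q⁻¹C = [[4, -12], [13, -29], [7, -17]].
X = (Q⁻¹C)B⁻¹ = [[4, 0], [3, -5], [3, -2]].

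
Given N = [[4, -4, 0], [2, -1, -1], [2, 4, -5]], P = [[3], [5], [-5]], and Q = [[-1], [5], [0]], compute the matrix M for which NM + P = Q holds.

M = [[-4], [-3], [-5]]

NM = Q − P = [[-4], [0], [5]].
Since N multiplies M on the left, M = N⁻¹(Q − P).
N has determinant 4; N⁻¹ = [[9/4, -5, 1], [2, -5, 1], [5/2, -6, 1]].
M = N⁻¹(Q − P) = [[-4], [-3], [-5]].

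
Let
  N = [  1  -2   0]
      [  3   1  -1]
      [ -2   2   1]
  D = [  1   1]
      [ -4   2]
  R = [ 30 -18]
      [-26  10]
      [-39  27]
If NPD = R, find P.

P = [[0, 2], [1, 5], [3, 5]]

P = N⁻¹RD⁻¹ (apply N⁻¹ on the left and D⁻¹ on the right).
det N = 5, so N⁻¹ = [[3/5, 2/5, 2/5], [-1/5, 1/5, 1/5], [8/5, 2/5, 7/5]].
det D = 6; the adjugate gives D⁻¹ = [[1/3, -1/6], [2/3, 1/6]].
N⁻¹R = [[-8, 4], [-19, 11], [-17, 13]].
P = (N⁻¹R)D⁻¹ = [[0, 2], [1, 5], [3, 5]].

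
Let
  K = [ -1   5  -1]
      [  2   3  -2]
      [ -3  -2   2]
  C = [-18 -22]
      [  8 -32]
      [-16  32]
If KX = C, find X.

X = [[4, -4], [-4, -4], [-6, 6]]

Since K multiplies X on the left, X = K⁻¹C.
K has determinant 3; K⁻¹ = [[2/3, -8/3, -7/3], [2/3, -5/3, -4/3], [5/3, -17/3, -13/3]].
X = K⁻¹C = [[2/3, -8/3, -7/3], [2/3, -5/3, -4/3], [5/3, -17/3, -13/3]] · [[-18, -22], [8, -32], [-16, 32]] = [[4, -4], [-4, -4], [-6, 6]].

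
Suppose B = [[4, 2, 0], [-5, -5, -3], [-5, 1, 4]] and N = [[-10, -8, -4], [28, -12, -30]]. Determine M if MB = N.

Right-multiplying both sides by B⁻¹ gives M = NB⁻¹.
det B = 2; the adjugate gives B⁻¹ = [[-17/2, -4, -3], [35/2, 8, 6], [-15, -7, -5]].
M = NB⁻¹ = [[-10, -8, -4], [28, -12, -30]] · [[-17/2, -4, -3], [35/2, 8, 6], [-15, -7, -5]] = [[5, 4, 2], [2, 2, -6]].

M = [[5, 4, 2], [2, 2, -6]]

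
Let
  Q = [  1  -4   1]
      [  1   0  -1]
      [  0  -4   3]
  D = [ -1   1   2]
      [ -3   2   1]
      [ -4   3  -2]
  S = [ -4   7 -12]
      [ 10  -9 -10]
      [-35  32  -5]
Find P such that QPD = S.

P = Q⁻¹SD⁻¹ (apply Q⁻¹ on the left and D⁻¹ on the right).
Q has determinant 4; Q⁻¹ = [[-1, 2, 1], [-3/4, 3/4, 1/2], [-1, 1, 1]].
det D = -5; the adjugate gives D⁻¹ = [[7/5, -8/5, 3/5], [2, -2, 1], [1/5, 1/5, -1/5]].
Q⁻¹S = [[-11, 7, -13], [-7, 4, -1], [-21, 16, -3]].
P = (Q⁻¹S)D⁻¹ = [[-4, 1, 3], [-2, 3, 0], [2, 1, 4]].

P = [[-4, 1, 3], [-2, 3, 0], [2, 1, 4]]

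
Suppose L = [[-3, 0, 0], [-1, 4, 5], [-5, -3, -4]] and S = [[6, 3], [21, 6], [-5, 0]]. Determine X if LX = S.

X = [[-2, -1], [1, -5], [3, 5]]

Since L multiplies X on the left, X = L⁻¹S.
det L = 3, so L⁻¹ = [[-1/3, 0, 0], [-29/3, 4, 5], [23/3, -3, -4]].
X = L⁻¹S = [[-1/3, 0, 0], [-29/3, 4, 5], [23/3, -3, -4]] · [[6, 3], [21, 6], [-5, 0]] = [[-2, -1], [1, -5], [3, 5]].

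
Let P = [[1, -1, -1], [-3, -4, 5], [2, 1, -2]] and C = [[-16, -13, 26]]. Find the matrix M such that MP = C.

P is on the right of M, so right-multiply by P⁻¹: M = CP⁻¹.
P has determinant -6; P⁻¹ = [[-1/2, 1/2, 3/2], [-2/3, 0, 1/3], [-5/6, 1/2, 7/6]].
M = CP⁻¹ = [[-16, -13, 26]] · [[-1/2, 1/2, 3/2], [-2/3, 0, 1/3], [-5/6, 1/2, 7/6]] = [[-5, 5, 2]].

M = [[-5, 5, 2]]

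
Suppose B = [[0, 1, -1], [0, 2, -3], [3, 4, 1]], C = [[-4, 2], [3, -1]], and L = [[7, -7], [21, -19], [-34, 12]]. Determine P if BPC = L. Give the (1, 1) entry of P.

3

Left-multiply by B⁻¹ and right-multiply by C⁻¹: P = B⁻¹LC⁻¹.
B has determinant -3; B⁻¹ = [[-14/3, 5/3, 1/3], [3, -1, 0], [2, -1, 0]].
C has determinant -2; C⁻¹ = [[1/2, 1], [3/2, 2]].
B⁻¹L = [[-9, 5], [0, -2], [-7, 5]].
P = (B⁻¹L)C⁻¹ = [[3, 1], [-3, -4], [4, 3]].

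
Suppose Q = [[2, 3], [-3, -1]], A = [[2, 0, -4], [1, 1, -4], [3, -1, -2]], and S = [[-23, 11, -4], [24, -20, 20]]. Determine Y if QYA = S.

Y = [[1, 3, -4], [3, -3, -2]]

Left-multiply by Q⁻¹ and right-multiply by A⁻¹: Y = Q⁻¹SA⁻¹.
det Q = 7; the adjugate gives Q⁻¹ = [[-1/7, -3/7], [3/7, 2/7]].
det A = 4, so A⁻¹ = [[-3/2, 1, 1], [-5/2, 2, 1], [-1, 1/2, 1/2]].
Q⁻¹S = [[-7, 7, -8], [-3, -1, 4]].
Y = (Q⁻¹S)A⁻¹ = [[1, 3, -4], [3, -3, -2]].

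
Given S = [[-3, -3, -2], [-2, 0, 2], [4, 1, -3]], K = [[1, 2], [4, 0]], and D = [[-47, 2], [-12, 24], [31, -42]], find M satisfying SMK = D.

Isolating M: multiply by S⁻¹ from the left and K⁻¹ from the right, so M = S⁻¹DK⁻¹.
det S = 4, so S⁻¹ = [[-1/2, -11/4, -3/2], [1/2, 17/4, 5/2], [-1/2, -9/4, -3/2]].
det K = -8; the adjugate gives K⁻¹ = [[0, 1/4], [1/2, -1/8]].
S⁻¹D = [[10, -4], [3, -2], [4, 8]].
M = (S⁻¹D)K⁻¹ = [[-2, 3], [-1, 1], [4, 0]].

M = [[-2, 3], [-1, 1], [4, 0]]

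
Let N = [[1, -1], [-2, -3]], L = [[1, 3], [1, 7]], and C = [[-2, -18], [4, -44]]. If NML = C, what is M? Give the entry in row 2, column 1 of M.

-4

Isolating M: multiply by N⁻¹ from the left and L⁻¹ from the right, so M = N⁻¹CL⁻¹.
det N = -5, so N⁻¹ = [[3/5, -1/5], [-2/5, -1/5]].
L has determinant 4; L⁻¹ = [[7/4, -3/4], [-1/4, 1/4]].
N⁻¹C = [[-2, -2], [0, 16]].
M = (N⁻¹C)L⁻¹ = [[-3, 1], [-4, 4]].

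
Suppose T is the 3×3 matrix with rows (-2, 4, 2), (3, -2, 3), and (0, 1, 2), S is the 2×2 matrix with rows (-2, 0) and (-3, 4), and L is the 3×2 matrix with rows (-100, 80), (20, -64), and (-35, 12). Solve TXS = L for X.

Isolating X: multiply by T⁻¹ from the left and S⁻¹ from the right, so X = T⁻¹LS⁻¹.
det T = -4, so T⁻¹ = [[7/4, 3/2, -4], [3/2, 1, -3], [-3/4, -1/2, 2]].
det S = -8; the adjugate gives S⁻¹ = [[-1/2, 0], [-3/8, 1/4]].
T⁻¹L = [[-5, -4], [-25, 20], [-5, -4]].
X = (T⁻¹L)S⁻¹ = [[4, -1], [5, 5], [4, -1]].

X = [[4, -1], [5, 5], [4, -1]]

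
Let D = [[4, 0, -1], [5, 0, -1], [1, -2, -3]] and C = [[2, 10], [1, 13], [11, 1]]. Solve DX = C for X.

Left-multiplying both sides by D⁻¹ gives X = D⁻¹C.
det D = 2, so D⁻¹ = [[-1, 1, 0], [7, -11/2, -1/2], [-5, 4, 0]].
X = D⁻¹C = [[-1, 1, 0], [7, -11/2, -1/2], [-5, 4, 0]] · [[2, 10], [1, 13], [11, 1]] = [[-1, 3], [3, -2], [-6, 2]].

X = [[-1, 3], [3, -2], [-6, 2]]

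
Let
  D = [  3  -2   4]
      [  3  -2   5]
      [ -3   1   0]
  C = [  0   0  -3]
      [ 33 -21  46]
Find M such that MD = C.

M = [[3, -3, 0], [4, 6, -1]]

Right-multiplying both sides by D⁻¹ gives M = CD⁻¹.
det D = 3, so D⁻¹ = [[-5/3, 4/3, -2/3], [-5, 4, -1], [-1, 1, 0]].
M = CD⁻¹ = [[0, 0, -3], [33, -21, 46]] · [[-5/3, 4/3, -2/3], [-5, 4, -1], [-1, 1, 0]] = [[3, -3, 0], [4, 6, -1]].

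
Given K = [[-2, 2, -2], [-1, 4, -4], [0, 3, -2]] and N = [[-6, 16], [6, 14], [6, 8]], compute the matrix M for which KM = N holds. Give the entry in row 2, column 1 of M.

0

Since K multiplies M on the left, M = K⁻¹N.
det K = -6; the adjugate gives K⁻¹ = [[-2/3, 1/3, 0], [1/3, -2/3, 1], [1/2, -1, 1]].
M = K⁻¹N = [[-2/3, 1/3, 0], [1/3, -2/3, 1], [1/2, -1, 1]] · [[-6, 16], [6, 14], [6, 8]] = [[6, -6], [0, 4], [-3, 2]].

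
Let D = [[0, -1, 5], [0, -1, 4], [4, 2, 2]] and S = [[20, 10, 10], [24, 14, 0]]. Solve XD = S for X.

Right-multiplying both sides by D⁻¹ gives X = SD⁻¹.
det D = 4; the adjugate gives D⁻¹ = [[-5/2, 3, 1/4], [4, -5, 0], [1, -1, 0]].
X = SD⁻¹ = [[20, 10, 10], [24, 14, 0]] · [[-5/2, 3, 1/4], [4, -5, 0], [1, -1, 0]] = [[0, 0, 5], [-4, 2, 6]].

X = [[0, 0, 5], [-4, 2, 6]]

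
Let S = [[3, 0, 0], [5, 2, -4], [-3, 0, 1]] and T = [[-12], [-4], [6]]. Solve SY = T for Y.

Y = [[-4], [-4], [-6]]

Left-multiplying both sides by S⁻¹ gives Y = S⁻¹T.
det S = 6; the adjugate gives S⁻¹ = [[1/3, 0, 0], [7/6, 1/2, 2], [1, 0, 1]].
Y = S⁻¹T = [[1/3, 0, 0], [7/6, 1/2, 2], [1, 0, 1]] · [[-12], [-4], [6]] = [[-4], [-4], [-6]].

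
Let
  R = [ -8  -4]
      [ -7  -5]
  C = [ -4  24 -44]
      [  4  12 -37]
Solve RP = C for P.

P = [[3, -6, 6], [-5, 6, -1]]

Since R multiplies P on the left, P = R⁻¹C.
R has determinant 12; R⁻¹ = [[-5/12, 1/3], [7/12, -2/3]].
P = R⁻¹C = [[-5/12, 1/3], [7/12, -2/3]] · [[-4, 24, -44], [4, 12, -37]] = [[3, -6, 6], [-5, 6, -1]].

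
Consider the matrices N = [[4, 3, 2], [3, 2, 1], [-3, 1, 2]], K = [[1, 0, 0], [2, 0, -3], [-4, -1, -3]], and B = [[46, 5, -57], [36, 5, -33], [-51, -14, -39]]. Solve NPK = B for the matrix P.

P = N⁻¹BK⁻¹ (apply N⁻¹ on the left and K⁻¹ on the right).
det N = 3; the adjugate gives N⁻¹ = [[1, -4/3, -1/3], [-3, 14/3, 2/3], [3, -13/3, -1/3]].
det K = -3; the adjugate gives K⁻¹ = [[1, 0, 0], [-6, 1, -1], [2/3, -1/3, 0]].
N⁻¹B = [[15, 3, 0], [-4, -1, -9], [-1, -2, -15]].
P = (N⁻¹B)K⁻¹ = [[-3, 3, -3], [-4, 2, 1], [1, 3, 2]].

P = [[-3, 3, -3], [-4, 2, 1], [1, 3, 2]]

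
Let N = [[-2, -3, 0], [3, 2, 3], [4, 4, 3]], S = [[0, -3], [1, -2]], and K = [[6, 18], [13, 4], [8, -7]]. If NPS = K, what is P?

Left-multiply by N⁻¹ and right-multiply by S⁻¹: P = N⁻¹KS⁻¹.
N has determinant 3; N⁻¹ = [[-2, 3, -3], [1, -2, 2], [4/3, -4/3, 5/3]].
det S = 3, so S⁻¹ = [[-2/3, 1], [-1/3, 0]].
N⁻¹K = [[3, -3], [-4, -4], [4, 7]].
P = (N⁻¹K)S⁻¹ = [[-1, 3], [4, -4], [-5, 4]].

P = [[-1, 3], [4, -4], [-5, 4]]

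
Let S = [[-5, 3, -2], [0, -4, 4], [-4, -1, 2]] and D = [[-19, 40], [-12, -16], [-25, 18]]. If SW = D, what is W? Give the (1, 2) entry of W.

-6

S is on the left of W, so left-multiply by S⁻¹: W = S⁻¹D.
det S = 4, so S⁻¹ = [[-1, -1, 1], [-4, -9/2, 5], [-4, -17/4, 5]].
W = S⁻¹D = [[-1, -1, 1], [-4, -9/2, 5], [-4, -17/4, 5]] · [[-19, 40], [-12, -16], [-25, 18]] = [[6, -6], [5, 2], [2, -2]].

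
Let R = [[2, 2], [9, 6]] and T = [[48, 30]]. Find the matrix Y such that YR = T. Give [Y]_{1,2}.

Since R sits to the right of Y, Y = TR⁻¹.
R has determinant -6; R⁻¹ = [[-1, 1/3], [3/2, -1/3]].
Y = TR⁻¹ = [[48, 30]] · [[-1, 1/3], [3/2, -1/3]] = [[-3, 6]].

6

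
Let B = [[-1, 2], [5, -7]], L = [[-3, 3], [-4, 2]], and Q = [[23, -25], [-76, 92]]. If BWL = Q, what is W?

W = [[3, -3], [-3, -1]]

W = B⁻¹QL⁻¹ (apply B⁻¹ on the left and L⁻¹ on the right).
det B = -3, so B⁻¹ = [[7/3, 2/3], [5/3, 1/3]].
det L = 6, so L⁻¹ = [[1/3, -1/2], [2/3, -1/2]].
B⁻¹Q = [[3, 3], [13, -11]].
W = (B⁻¹Q)L⁻¹ = [[3, -3], [-3, -1]].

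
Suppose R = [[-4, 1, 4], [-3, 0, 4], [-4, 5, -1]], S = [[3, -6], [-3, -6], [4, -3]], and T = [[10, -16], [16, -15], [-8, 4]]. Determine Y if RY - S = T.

RY = T + S = [[13, -22], [13, -21], [-4, 1]].
Since R multiplies Y on the left, Y = R⁻¹(T + S).
R has determinant 1; R⁻¹ = [[-20, 21, 4], [-19, 20, 4], [-15, 16, 3]].
Y = R⁻¹(T + S) = [[-3, 3], [-3, 2], [1, -3]].

Y = [[-3, 3], [-3, 2], [1, -3]]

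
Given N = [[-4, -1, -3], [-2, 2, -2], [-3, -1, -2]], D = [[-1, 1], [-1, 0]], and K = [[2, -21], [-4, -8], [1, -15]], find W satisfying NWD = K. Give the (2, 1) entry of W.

2

Left-multiply by N⁻¹ and right-multiply by D⁻¹: W = N⁻¹KD⁻¹.
det N = -2, so N⁻¹ = [[3, -1/2, -4], [-1, 1/2, 1], [-4, 1/2, 5]].
D has determinant 1; D⁻¹ = [[0, -1], [1, -1]].
N⁻¹K = [[4, 1], [-3, 2], [-5, 5]].
W = (N⁻¹K)D⁻¹ = [[1, -5], [2, 1], [5, 0]].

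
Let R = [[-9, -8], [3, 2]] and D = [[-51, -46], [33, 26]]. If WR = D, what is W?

Right-multiplying both sides by R⁻¹ gives W = DR⁻¹.
det R = 6; the adjugate gives R⁻¹ = [[1/3, 4/3], [-1/2, -3/2]].
W = DR⁻¹ = [[-51, -46], [33, 26]] · [[1/3, 4/3], [-1/2, -3/2]] = [[6, 1], [-2, 5]].

W = [[6, 1], [-2, 5]]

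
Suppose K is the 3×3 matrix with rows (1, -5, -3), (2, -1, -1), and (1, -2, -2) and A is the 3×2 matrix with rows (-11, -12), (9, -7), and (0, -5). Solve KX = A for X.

X = [[6, -3], [4, 3], [-1, -2]]

Since K multiplies X on the left, X = K⁻¹A.
det K = -6, so K⁻¹ = [[0, 2/3, -1/3], [-1/2, -1/6, 5/6], [1/2, 1/2, -3/2]].
X = K⁻¹A = [[0, 2/3, -1/3], [-1/2, -1/6, 5/6], [1/2, 1/2, -3/2]] · [[-11, -12], [9, -7], [0, -5]] = [[6, -3], [4, 3], [-1, -2]].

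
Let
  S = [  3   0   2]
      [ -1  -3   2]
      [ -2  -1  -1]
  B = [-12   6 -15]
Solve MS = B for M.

M = [[-3, -3, 3]]

S is on the right of M, so right-multiply by S⁻¹: M = BS⁻¹.
S has determinant 5; S⁻¹ = [[1, -2/5, 6/5], [-1, 1/5, -8/5], [-1, 3/5, -9/5]].
M = BS⁻¹ = [[-12, 6, -15]] · [[1, -2/5, 6/5], [-1, 1/5, -8/5], [-1, 3/5, -9/5]] = [[-3, -3, 3]].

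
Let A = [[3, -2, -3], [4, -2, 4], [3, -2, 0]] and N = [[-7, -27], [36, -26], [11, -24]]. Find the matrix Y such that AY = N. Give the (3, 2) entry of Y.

1

A is on the left of Y, so left-multiply by A⁻¹: Y = A⁻¹N.
det A = 6, so A⁻¹ = [[4/3, 1, -7/3], [2, 3/2, -4], [-1/3, 0, 1/3]].
Y = A⁻¹N = [[4/3, 1, -7/3], [2, 3/2, -4], [-1/3, 0, 1/3]] · [[-7, -27], [36, -26], [11, -24]] = [[1, -6], [-4, 3], [6, 1]].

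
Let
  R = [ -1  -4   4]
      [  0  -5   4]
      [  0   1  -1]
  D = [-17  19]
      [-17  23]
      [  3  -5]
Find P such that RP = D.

P = [[5, 1], [5, -3], [2, 2]]

Since R multiplies P on the left, P = R⁻¹D.
det R = -1; the adjugate gives R⁻¹ = [[-1, 0, -4], [0, -1, -4], [0, -1, -5]].
P = R⁻¹D = [[-1, 0, -4], [0, -1, -4], [0, -1, -5]] · [[-17, 19], [-17, 23], [3, -5]] = [[5, 1], [5, -3], [2, 2]].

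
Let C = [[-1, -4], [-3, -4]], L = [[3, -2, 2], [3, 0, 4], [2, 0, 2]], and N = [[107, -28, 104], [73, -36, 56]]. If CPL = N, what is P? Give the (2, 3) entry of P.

-5

Isolating P: multiply by C⁻¹ from the left and L⁻¹ from the right, so P = C⁻¹NL⁻¹.
det C = -8, so C⁻¹ = [[1/2, -1/2], [-3/8, 1/8]].
det L = -4, so L⁻¹ = [[0, -1, 2], [-1/2, -1/2, 3/2], [0, 1, -3/2]].
C⁻¹N = [[17, 4, 24], [-31, 6, -32]].
P = (C⁻¹N)L⁻¹ = [[-2, 5, 4], [-3, -4, -5]].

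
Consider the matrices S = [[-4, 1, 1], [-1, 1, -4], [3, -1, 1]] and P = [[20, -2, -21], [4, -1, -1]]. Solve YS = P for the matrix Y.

Right-multiplying both sides by S⁻¹ gives Y = PS⁻¹.
det S = -1; the adjugate gives S⁻¹ = [[3, 2, 5], [11, 7, 17], [2, 1, 3]].
Y = PS⁻¹ = [[20, -2, -21], [4, -1, -1]] · [[3, 2, 5], [11, 7, 17], [2, 1, 3]] = [[-4, 5, 3], [-1, 0, 0]].

Y = [[-4, 5, 3], [-1, 0, 0]]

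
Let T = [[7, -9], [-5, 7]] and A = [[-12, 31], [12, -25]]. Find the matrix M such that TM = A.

Since T multiplies M on the left, M = T⁻¹A.
det T = 4; the adjugate gives T⁻¹ = [[7/4, 9/4], [5/4, 7/4]].
M = T⁻¹A = [[7/4, 9/4], [5/4, 7/4]] · [[-12, 31], [12, -25]] = [[6, -2], [6, -5]].

M = [[6, -2], [6, -5]]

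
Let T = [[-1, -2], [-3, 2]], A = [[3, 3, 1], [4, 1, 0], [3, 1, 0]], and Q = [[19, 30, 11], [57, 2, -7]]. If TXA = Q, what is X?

X = [[-1, -1, -4], [-5, 3, 1]]

Left-multiply by T⁻¹ and right-multiply by A⁻¹: X = T⁻¹QA⁻¹.
det T = -8; the adjugate gives T⁻¹ = [[-1/4, -1/4], [-3/8, 1/8]].
det A = 1; the adjugate gives A⁻¹ = [[0, 1, -1], [0, -3, 4], [1, 6, -9]].
T⁻¹Q = [[-19, -8, -1], [0, -11, -5]].
X = (T⁻¹Q)A⁻¹ = [[-1, -1, -4], [-5, 3, 1]].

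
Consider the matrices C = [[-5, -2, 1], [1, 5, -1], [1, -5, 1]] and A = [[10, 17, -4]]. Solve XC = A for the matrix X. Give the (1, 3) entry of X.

C is on the right of X, so right-multiply by C⁻¹: X = AC⁻¹.
det C = -6; the adjugate gives C⁻¹ = [[0, 1/2, 1/2], [1/3, 1, 2/3], [5/3, 9/2, 23/6]].
X = AC⁻¹ = [[10, 17, -4]] · [[0, 1/2, 1/2], [1/3, 1, 2/3], [5/3, 9/2, 23/6]] = [[-1, 4, 1]].

1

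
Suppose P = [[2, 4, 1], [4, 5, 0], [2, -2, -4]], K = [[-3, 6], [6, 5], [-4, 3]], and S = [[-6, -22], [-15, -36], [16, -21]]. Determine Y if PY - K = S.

Y = [[-1, -4], [-1, -3], [-3, 4]]

PY = S + K = [[-9, -16], [-9, -31], [12, -18]].
Left-multiplying both sides by P⁻¹ gives Y = P⁻¹(S + K).
det P = 6; the adjugate gives P⁻¹ = [[-10/3, 7/3, -5/6], [8/3, -5/3, 2/3], [-3, 2, -1]].
Y = P⁻¹(S + K) = [[-1, -4], [-1, -3], [-3, 4]].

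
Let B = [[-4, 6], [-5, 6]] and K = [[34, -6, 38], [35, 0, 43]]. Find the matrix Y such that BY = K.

B is on the left of Y, so left-multiply by B⁻¹: Y = B⁻¹K.
det B = 6, so B⁻¹ = [[1, -1], [5/6, -2/3]].
Y = B⁻¹K = [[1, -1], [5/6, -2/3]] · [[34, -6, 38], [35, 0, 43]] = [[-1, -6, -5], [5, -5, 3]].

Y = [[-1, -6, -5], [5, -5, 3]]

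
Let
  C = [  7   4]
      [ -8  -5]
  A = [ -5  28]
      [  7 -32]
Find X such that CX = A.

C is on the left of X, so left-multiply by C⁻¹: X = C⁻¹A.
det C = -3, so C⁻¹ = [[5/3, 4/3], [-8/3, -7/3]].
X = C⁻¹A = [[5/3, 4/3], [-8/3, -7/3]] · [[-5, 28], [7, -32]] = [[1, 4], [-3, 0]].

X = [[1, 4], [-3, 0]]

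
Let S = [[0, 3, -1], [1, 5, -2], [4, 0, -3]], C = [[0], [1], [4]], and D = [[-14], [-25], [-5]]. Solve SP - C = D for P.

P = [[-1], [-5], [-1]]

SP = D + C = [[-14], [-24], [-1]].
S is on the left of P, so left-multiply by S⁻¹: P = S⁻¹(D + C).
det S = 5; the adjugate gives S⁻¹ = [[-3, 9/5, -1/5], [-1, 4/5, -1/5], [-4, 12/5, -3/5]].
P = S⁻¹(D + C) = [[-1], [-5], [-1]].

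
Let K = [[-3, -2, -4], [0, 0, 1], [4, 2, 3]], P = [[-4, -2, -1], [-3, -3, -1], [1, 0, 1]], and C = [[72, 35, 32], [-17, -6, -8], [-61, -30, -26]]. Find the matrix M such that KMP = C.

M = [[2, -1, -1], [-4, 4, 3], [3, 0, -5]]

M = K⁻¹CP⁻¹ (apply K⁻¹ on the left and P⁻¹ on the right).
det K = -2, so K⁻¹ = [[1, 1, 1], [-2, -7/2, -3/2], [0, 1, 0]].
det P = 5, so P⁻¹ = [[-3/5, 2/5, -1/5], [2/5, -3/5, -1/5], [3/5, -2/5, 6/5]].
K⁻¹C = [[-6, -1, -2], [7, -4, 3], [-17, -6, -8]].
M = (K⁻¹C)P⁻¹ = [[2, -1, -1], [-4, 4, 3], [3, 0, -5]].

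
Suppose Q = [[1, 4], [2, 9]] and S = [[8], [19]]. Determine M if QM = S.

M = [[-4], [3]]

Since Q multiplies M on the left, M = Q⁻¹S.
det Q = 1, so Q⁻¹ = [[9, -4], [-2, 1]].
M = Q⁻¹S = [[9, -4], [-2, 1]] · [[8], [19]] = [[-4], [3]].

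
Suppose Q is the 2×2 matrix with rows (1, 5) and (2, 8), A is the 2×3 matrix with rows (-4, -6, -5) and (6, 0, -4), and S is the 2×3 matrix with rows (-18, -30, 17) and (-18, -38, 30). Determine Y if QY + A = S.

Y = [[-4, 1, -3], [-2, -5, 5]]

QY = S − A = [[-14, -24, 22], [-24, -38, 34]].
Left-multiplying both sides by Q⁻¹ gives Y = Q⁻¹(S − A).
det Q = -2, so Q⁻¹ = [[-4, 5/2], [1, -1/2]].
Y = Q⁻¹(S − A) = [[-4, 1, -3], [-2, -5, 5]].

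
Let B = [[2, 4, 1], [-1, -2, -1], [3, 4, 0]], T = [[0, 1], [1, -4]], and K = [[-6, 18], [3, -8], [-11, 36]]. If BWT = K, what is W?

W = [[-4, -5], [1, 1], [-2, 0]]

Isolating W: multiply by B⁻¹ from the left and T⁻¹ from the right, so W = B⁻¹KT⁻¹.
B has determinant -2; B⁻¹ = [[-2, -2, 1], [3/2, 3/2, -1/2], [-1, -2, 0]].
det T = -1, so T⁻¹ = [[4, 1], [1, 0]].
B⁻¹K = [[-5, 16], [1, -3], [0, -2]].
W = (B⁻¹K)T⁻¹ = [[-4, -5], [1, 1], [-2, 0]].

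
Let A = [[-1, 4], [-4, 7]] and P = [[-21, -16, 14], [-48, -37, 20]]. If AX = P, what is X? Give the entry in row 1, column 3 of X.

2

Left-multiplying both sides by A⁻¹ gives X = A⁻¹P.
det A = 9, so A⁻¹ = [[7/9, -4/9], [4/9, -1/9]].
X = A⁻¹P = [[7/9, -4/9], [4/9, -1/9]] · [[-21, -16, 14], [-48, -37, 20]] = [[5, 4, 2], [-4, -3, 4]].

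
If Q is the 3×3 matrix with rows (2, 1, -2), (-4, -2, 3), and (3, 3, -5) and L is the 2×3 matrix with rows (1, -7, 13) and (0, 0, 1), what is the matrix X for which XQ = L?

Q is on the right of X, so right-multiply by Q⁻¹: X = LQ⁻¹.
Q has determinant 3; Q⁻¹ = [[1/3, -1/3, -1/3], [-11/3, -4/3, 2/3], [-2, -1, 0]].
X = LQ⁻¹ = [[1, -7, 13], [0, 0, 1]] · [[1/3, -1/3, -1/3], [-11/3, -4/3, 2/3], [-2, -1, 0]] = [[0, -4, -5], [-2, -1, 0]].

X = [[0, -4, -5], [-2, -1, 0]]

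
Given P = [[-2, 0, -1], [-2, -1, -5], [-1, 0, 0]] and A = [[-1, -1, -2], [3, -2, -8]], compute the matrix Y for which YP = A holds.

Y = [[-3, 1, 5], [-2, 2, -3]]

Right-multiplying both sides by P⁻¹ gives Y = AP⁻¹.
det P = 1; the adjugate gives P⁻¹ = [[0, 0, -1], [5, -1, -8], [-1, 0, 2]].
Y = AP⁻¹ = [[-1, -1, -2], [3, -2, -8]] · [[0, 0, -1], [5, -1, -8], [-1, 0, 2]] = [[-3, 1, 5], [-2, 2, -3]].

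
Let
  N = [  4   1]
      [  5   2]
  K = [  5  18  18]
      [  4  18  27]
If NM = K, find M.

N is on the left of M, so left-multiply by N⁻¹: M = N⁻¹K.
det N = 3, so N⁻¹ = [[2/3, -1/3], [-5/3, 4/3]].
M = N⁻¹K = [[2/3, -1/3], [-5/3, 4/3]] · [[5, 18, 18], [4, 18, 27]] = [[2, 6, 3], [-3, -6, 6]].

M = [[2, 6, 3], [-3, -6, 6]]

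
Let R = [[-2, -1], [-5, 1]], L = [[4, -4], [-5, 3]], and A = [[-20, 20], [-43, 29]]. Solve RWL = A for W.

W = [[1, -1], [3, 2]]

Left-multiply by R⁻¹ and right-multiply by L⁻¹: W = R⁻¹AL⁻¹.
R has determinant -7; R⁻¹ = [[-1/7, -1/7], [-5/7, 2/7]].
det L = -8; the adjugate gives L⁻¹ = [[-3/8, -1/2], [-5/8, -1/2]].
R⁻¹A = [[9, -7], [2, -6]].
W = (R⁻¹A)L⁻¹ = [[1, -1], [3, 2]].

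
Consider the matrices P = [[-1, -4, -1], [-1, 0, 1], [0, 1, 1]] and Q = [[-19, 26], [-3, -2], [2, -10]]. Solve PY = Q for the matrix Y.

Left-multiplying both sides by P⁻¹ gives Y = P⁻¹Q.
P has determinant -2; P⁻¹ = [[1/2, -3/2, 2], [-1/2, 1/2, -1], [1/2, -1/2, 2]].
Y = P⁻¹Q = [[1/2, -3/2, 2], [-1/2, 1/2, -1], [1/2, -1/2, 2]] · [[-19, 26], [-3, -2], [2, -10]] = [[-1, -4], [6, -4], [-4, -6]].

Y = [[-1, -4], [6, -4], [-4, -6]]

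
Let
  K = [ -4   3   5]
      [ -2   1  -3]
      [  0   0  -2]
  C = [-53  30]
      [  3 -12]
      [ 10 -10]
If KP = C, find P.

Left-multiplying both sides by K⁻¹ gives P = K⁻¹C.
K has determinant -4; K⁻¹ = [[1/2, -3/2, 7/2], [1, -2, 11/2], [0, 0, -1/2]].
P = K⁻¹C = [[1/2, -3/2, 7/2], [1, -2, 11/2], [0, 0, -1/2]] · [[-53, 30], [3, -12], [10, -10]] = [[4, -2], [-4, -1], [-5, 5]].

P = [[4, -2], [-4, -1], [-5, 5]]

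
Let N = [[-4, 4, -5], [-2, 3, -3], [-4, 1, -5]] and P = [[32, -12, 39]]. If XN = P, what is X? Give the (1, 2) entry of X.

Since N sits to the right of X, X = PN⁻¹.
N has determinant 6; N⁻¹ = [[-2, 5/2, 1/2], [1/3, 0, -1/3], [5/3, -2, -2/3]].
X = PN⁻¹ = [[32, -12, 39]] · [[-2, 5/2, 1/2], [1/3, 0, -1/3], [5/3, -2, -2/3]] = [[-3, 2, -6]].

2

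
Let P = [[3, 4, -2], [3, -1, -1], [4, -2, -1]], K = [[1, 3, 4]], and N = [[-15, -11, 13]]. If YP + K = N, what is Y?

YP = N − K = [[-16, -14, 9]].
P is on the right of Y, so right-multiply by P⁻¹: Y = (N − K)P⁻¹.
det P = -3; the adjugate gives P⁻¹ = [[1/3, -8/3, 2], [1/3, -5/3, 1], [2/3, -22/3, 5]].
Y = (N − K)P⁻¹ = [[-4, 0, -1]].

Y = [[-4, 0, -1]]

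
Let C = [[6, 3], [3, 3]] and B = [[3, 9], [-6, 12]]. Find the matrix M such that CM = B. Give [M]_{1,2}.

Left-multiplying both sides by C⁻¹ gives M = C⁻¹B.
det C = 9; the adjugate gives C⁻¹ = [[1/3, -1/3], [-1/3, 2/3]].
M = C⁻¹B = [[1/3, -1/3], [-1/3, 2/3]] · [[3, 9], [-6, 12]] = [[3, -1], [-5, 5]].

-1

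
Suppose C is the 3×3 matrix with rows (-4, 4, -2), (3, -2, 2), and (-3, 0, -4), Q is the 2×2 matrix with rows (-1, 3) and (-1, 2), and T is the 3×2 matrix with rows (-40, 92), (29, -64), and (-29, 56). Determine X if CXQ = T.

X = C⁻¹TQ⁻¹ (apply C⁻¹ on the left and Q⁻¹ on the right).
det C = 4; the adjugate gives C⁻¹ = [[2, 4, 1], [3/2, 5/2, 1/2], [-3/2, -3, -1]].
det Q = 1, so Q⁻¹ = [[2, -3], [1, -1]].
C⁻¹T = [[7, -16], [-2, 6], [2, -2]].
X = (C⁻¹T)Q⁻¹ = [[-2, -5], [2, 0], [2, -4]].

X = [[-2, -5], [2, 0], [2, -4]]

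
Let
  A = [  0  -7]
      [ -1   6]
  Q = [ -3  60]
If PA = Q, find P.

P = [[-6, 3]]

Since A sits to the right of P, P = QA⁻¹.
det A = -7; the adjugate gives A⁻¹ = [[-6/7, -1], [-1/7, 0]].
P = QA⁻¹ = [[-3, 60]] · [[-6/7, -1], [-1/7, 0]] = [[-6, 3]].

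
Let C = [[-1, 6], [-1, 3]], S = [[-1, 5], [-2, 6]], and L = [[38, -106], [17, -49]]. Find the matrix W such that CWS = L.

W = [[2, -3], [1, -4]]

W = C⁻¹LS⁻¹ (apply C⁻¹ on the left and S⁻¹ on the right).
C has determinant 3; C⁻¹ = [[1, -2], [1/3, -1/3]].
det S = 4, so S⁻¹ = [[3/2, -5/4], [1/2, -1/4]].
C⁻¹L = [[4, -8], [7, -19]].
W = (C⁻¹L)S⁻¹ = [[2, -3], [1, -4]].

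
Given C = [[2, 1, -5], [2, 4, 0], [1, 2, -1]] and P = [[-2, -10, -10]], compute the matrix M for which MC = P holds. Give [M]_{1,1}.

2

C is on the right of M, so right-multiply by C⁻¹: M = PC⁻¹.
det C = -6; the adjugate gives C⁻¹ = [[2/3, 3/2, -10/3], [-1/3, -1/2, 5/3], [0, 1/2, -1]].
M = PC⁻¹ = [[-2, -10, -10]] · [[2/3, 3/2, -10/3], [-1/3, -1/2, 5/3], [0, 1/2, -1]] = [[2, -3, 0]].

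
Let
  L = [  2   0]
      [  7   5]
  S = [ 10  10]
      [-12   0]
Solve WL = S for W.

Since L sits to the right of W, W = SL⁻¹.
L has determinant 10; L⁻¹ = [[1/2, 0], [-7/10, 1/5]].
W = SL⁻¹ = [[10, 10], [-12, 0]] · [[1/2, 0], [-7/10, 1/5]] = [[-2, 2], [-6, 0]].

W = [[-2, 2], [-6, 0]]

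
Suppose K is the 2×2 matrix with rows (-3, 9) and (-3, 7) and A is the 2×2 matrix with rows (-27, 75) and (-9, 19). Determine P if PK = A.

P = [[6, 3], [-1, 4]]

Right-multiplying both sides by K⁻¹ gives P = AK⁻¹.
det K = 6, so K⁻¹ = [[7/6, -3/2], [1/2, -1/2]].
P = AK⁻¹ = [[-27, 75], [-9, 19]] · [[7/6, -3/2], [1/2, -1/2]] = [[6, 3], [-1, 4]].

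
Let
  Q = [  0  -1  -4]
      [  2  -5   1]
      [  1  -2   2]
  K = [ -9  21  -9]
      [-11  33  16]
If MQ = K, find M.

Q is on the right of M, so right-multiply by Q⁻¹: M = KQ⁻¹.
det Q = -1; the adjugate gives Q⁻¹ = [[8, -10, 21], [3, -4, 8], [-1, 1, -2]].
M = KQ⁻¹ = [[-9, 21, -9], [-11, 33, 16]] · [[8, -10, 21], [3, -4, 8], [-1, 1, -2]] = [[0, -3, -3], [-5, -6, 1]].

M = [[0, -3, -3], [-5, -6, 1]]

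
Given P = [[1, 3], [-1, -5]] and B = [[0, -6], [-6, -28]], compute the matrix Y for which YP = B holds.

Y = [[3, 3], [-1, 5]]

P is on the right of Y, so right-multiply by P⁻¹: Y = BP⁻¹.
det P = -2, so P⁻¹ = [[5/2, 3/2], [-1/2, -1/2]].
Y = BP⁻¹ = [[0, -6], [-6, -28]] · [[5/2, 3/2], [-1/2, -1/2]] = [[3, 3], [-1, 5]].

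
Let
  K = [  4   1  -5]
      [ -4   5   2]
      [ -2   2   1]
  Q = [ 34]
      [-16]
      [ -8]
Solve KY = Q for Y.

Y = [[1], [0], [-6]]

Since K multiplies Y on the left, Y = K⁻¹Q.
det K = -6, so K⁻¹ = [[-1/6, 11/6, -9/2], [0, 1, -2], [-1/3, 5/3, -4]].
Y = K⁻¹Q = [[-1/6, 11/6, -9/2], [0, 1, -2], [-1/3, 5/3, -4]] · [[34], [-16], [-8]] = [[1], [0], [-6]].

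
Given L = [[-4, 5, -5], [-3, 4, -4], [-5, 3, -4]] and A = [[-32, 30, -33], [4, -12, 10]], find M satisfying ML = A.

M = [[5, -1, 3], [-2, -2, 2]]

Since L sits to the right of M, M = AL⁻¹.
det L = 1; the adjugate gives L⁻¹ = [[-4, 5, 0], [8, -9, -1], [11, -13, -1]].
M = AL⁻¹ = [[-32, 30, -33], [4, -12, 10]] · [[-4, 5, 0], [8, -9, -1], [11, -13, -1]] = [[5, -1, 3], [-2, -2, 2]].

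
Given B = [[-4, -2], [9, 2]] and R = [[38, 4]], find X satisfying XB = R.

Since B sits to the right of X, X = RB⁻¹.
B has determinant 10; B⁻¹ = [[1/5, 1/5], [-9/10, -2/5]].
X = RB⁻¹ = [[38, 4]] · [[1/5, 1/5], [-9/10, -2/5]] = [[4, 6]].

X = [[4, 6]]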